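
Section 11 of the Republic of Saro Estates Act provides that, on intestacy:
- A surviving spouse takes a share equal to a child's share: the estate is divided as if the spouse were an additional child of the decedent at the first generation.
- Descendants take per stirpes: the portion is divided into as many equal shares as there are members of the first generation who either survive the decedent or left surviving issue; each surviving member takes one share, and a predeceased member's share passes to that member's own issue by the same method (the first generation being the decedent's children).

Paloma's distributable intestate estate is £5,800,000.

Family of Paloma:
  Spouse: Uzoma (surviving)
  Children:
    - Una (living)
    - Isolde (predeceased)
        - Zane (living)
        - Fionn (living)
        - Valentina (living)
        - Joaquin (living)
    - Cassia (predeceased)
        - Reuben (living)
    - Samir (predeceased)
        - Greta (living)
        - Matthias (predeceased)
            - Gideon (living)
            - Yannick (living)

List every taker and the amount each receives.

The spouse counts as an additional share at the children's level, so there are 5 primary shares of £1,160,000. Uzoma takes one such share (£1,160,000).
The children's combined portion (£4,640,000) is divided into 4 shares of £1,160,000: Una takes £1,160,000; Isolde's £1,160,000 share passes to Isolde's issue; Cassia's £1,160,000 share passes to Cassia's issue; Samir's £1,160,000 share passes to Samir's issue.
Isolde's share (£1,160,000) is divided into 4 shares of £290,000: Zane, Fionn, Valentina, and Joaquin each take £290,000.
Cassia's share (£1,160,000) passes entirely to Reuben.
Samir's share (£1,160,000) is divided into 2 shares of £580,000: Greta takes £580,000; Matthias's £580,000 share passes to Matthias's issue.
Matthias's share (£580,000) is divided into 2 shares of £290,000: Gideon and Yannick each take £290,000.

Uzoma: £1,160,000; Una: £1,160,000; Zane: £290,000; Fionn: £290,000; Valentina: £290,000; Joaquin: £290,000; Reuben: £1,160,000; Greta: £580,000; Gideon: £290,000; Yannick: £290,000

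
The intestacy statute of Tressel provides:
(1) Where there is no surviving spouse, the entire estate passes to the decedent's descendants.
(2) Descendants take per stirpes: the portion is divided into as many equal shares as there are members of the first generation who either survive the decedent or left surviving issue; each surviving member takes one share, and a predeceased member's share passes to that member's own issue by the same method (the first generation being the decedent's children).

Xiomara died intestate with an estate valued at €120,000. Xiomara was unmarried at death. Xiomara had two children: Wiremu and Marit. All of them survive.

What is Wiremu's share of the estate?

The entire €120,000 passes to the descendants.
That amount (€120,000) is divided into 2 shares of €60,000: Wiremu and Marit each take €60,000.

Wiremu receives €60,000.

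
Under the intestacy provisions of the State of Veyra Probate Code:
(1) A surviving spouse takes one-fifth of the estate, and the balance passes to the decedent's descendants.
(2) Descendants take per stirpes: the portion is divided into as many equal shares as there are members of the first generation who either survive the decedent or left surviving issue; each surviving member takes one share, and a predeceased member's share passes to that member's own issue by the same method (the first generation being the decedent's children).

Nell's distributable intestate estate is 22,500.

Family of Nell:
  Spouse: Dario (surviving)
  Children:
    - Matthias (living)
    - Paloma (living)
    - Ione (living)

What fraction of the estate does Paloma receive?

Paloma receives 4/15 of the estate.

Dario takes one-fifth of 22,500 = 4,500. The remaining 18,000 passes to the descendants.
The descendants' portion (18,000) is divided into 3 shares of 6,000: Matthias, Paloma, and Ione each take 6,000.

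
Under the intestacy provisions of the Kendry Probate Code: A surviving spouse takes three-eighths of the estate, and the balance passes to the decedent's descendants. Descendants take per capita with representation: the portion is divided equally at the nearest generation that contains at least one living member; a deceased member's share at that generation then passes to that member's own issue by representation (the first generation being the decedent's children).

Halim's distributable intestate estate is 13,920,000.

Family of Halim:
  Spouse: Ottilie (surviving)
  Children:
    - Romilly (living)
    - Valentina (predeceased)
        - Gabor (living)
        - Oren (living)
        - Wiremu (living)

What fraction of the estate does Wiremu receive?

Wiremu receives 5/48 of the estate.

Ottilie takes three-eighths of 13,920,000 = 5,220,000. The remaining 8,700,000 passes to the descendants.
The descendants' portion (8,700,000) is divided into 2 shares of 4,350,000: Romilly takes 4,350,000; Valentina's 4,350,000 share passes to Valentina's issue.
Valentina's share (4,350,000) is divided into 3 shares of 1,450,000: Gabor, Oren, and Wiremu each take 1,450,000.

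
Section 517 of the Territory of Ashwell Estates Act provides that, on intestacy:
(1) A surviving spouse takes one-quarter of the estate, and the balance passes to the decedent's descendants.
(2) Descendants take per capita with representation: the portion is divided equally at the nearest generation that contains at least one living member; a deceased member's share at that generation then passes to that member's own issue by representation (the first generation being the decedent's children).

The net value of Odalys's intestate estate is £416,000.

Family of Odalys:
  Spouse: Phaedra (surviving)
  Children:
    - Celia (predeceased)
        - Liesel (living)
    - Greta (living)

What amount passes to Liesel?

Phaedra takes one-quarter of £416,000 = £104,000. The remaining £312,000 passes to the descendants.
The descendants' portion (£312,000) is divided into 2 shares of £156,000: Greta takes £156,000; Celia's £156,000 share passes to Celia's issue.
Celia's share (£156,000) passes entirely to Liesel.

Liesel receives £156,000.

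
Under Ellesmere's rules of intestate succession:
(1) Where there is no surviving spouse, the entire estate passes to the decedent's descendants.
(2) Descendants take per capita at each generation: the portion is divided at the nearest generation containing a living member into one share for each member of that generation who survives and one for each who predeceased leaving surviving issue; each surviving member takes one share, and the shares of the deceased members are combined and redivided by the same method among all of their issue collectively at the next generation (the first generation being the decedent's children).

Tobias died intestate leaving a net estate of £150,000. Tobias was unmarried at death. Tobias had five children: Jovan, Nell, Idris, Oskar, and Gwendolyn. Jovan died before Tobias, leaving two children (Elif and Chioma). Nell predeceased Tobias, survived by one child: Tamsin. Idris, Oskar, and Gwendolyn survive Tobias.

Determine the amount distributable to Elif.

Elif receives £20,000.

The entire £150,000 passes to the descendants.
That amount (£150,000) is divided at the children's generation into 5 shares of £30,000. Idris, Oskar, and Gwendolyn each take £30,000. The 2 shares of the deceased (Jovan and Nell) are combined into a pool of £60,000.
That pool (£60,000) is divided at the grandchildren's generation equally among Elif, Chioma, and Tamsin: £20,000 each.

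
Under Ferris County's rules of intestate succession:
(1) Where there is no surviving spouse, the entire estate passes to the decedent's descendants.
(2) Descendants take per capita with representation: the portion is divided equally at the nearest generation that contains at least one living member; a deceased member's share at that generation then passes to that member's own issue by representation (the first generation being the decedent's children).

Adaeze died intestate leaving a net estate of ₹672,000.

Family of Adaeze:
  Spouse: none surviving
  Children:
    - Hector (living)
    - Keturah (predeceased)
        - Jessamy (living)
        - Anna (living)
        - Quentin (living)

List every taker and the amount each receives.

The entire ₹672,000 passes to the descendants.
That amount (₹672,000) is divided into 2 shares of ₹336,000: Hector takes ₹336,000; Keturah's ₹336,000 share passes to Keturah's issue.
Keturah's share (₹336,000) is divided into 3 shares of ₹112,000: Jessamy, Anna, and Quentin each take ₹112,000.

Hector: ₹336,000; Jessamy: ₹112,000; Anna: ₹112,000; Quentin: ₹112,000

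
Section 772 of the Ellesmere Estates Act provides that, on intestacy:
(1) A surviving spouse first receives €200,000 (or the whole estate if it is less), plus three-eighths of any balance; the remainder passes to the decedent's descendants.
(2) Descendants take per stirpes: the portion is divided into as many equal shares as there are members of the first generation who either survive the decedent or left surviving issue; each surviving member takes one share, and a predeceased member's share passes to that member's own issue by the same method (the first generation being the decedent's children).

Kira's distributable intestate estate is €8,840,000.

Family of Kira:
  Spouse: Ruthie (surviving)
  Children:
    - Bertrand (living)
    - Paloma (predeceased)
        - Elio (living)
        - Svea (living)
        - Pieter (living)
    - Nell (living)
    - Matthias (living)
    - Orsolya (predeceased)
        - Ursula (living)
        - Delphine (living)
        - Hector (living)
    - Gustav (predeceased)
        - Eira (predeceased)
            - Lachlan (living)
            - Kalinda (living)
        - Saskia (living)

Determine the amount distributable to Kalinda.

Kalinda receives €225,000.

Ruthie first takes €200,000, leaving a balance of €8,640,000. Ruthie then takes three-eighths of the balance (€3,240,000), for a total of €3,440,000. The remaining €5,400,000 passes to the descendants.
The descendants' portion (€5,400,000) is divided into 6 shares of €900,000: Bertrand, Nell, and Matthias each take €900,000; Paloma's €900,000 share passes to Paloma's issue; Orsolya's €900,000 share passes to Orsolya's issue; Gustav's €900,000 share passes to Gustav's issue.
Paloma's share (€900,000) is divided into 3 shares of €300,000: Elio, Svea, and Pieter each take €300,000.
Orsolya's share (€900,000) is divided into 3 shares of €300,000: Ursula, Delphine, and Hector each take €300,000.
Gustav's share (€900,000) is divided into 2 shares of €450,000: Saskia takes €450,000; Eira's €450,000 share passes to Eira's issue.
Eira's share (€450,000) is divided into 2 shares of €225,000: Lachlan and Kalinda each take €225,000.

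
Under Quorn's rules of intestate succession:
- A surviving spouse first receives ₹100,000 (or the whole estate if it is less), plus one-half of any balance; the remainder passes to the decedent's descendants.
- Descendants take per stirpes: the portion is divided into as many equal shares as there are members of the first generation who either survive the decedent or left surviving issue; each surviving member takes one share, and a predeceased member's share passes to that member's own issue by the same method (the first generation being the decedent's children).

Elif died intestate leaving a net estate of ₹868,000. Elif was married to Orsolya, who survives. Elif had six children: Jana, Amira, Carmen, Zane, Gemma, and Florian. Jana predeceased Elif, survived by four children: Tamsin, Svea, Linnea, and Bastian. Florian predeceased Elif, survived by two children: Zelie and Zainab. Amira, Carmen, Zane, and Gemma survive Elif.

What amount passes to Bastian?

Bastian receives ₹16,000.

Orsolya first takes ₹100,000, leaving a balance of ₹768,000. Orsolya then takes one-half of the balance (₹384,000), for a total of ₹484,000. The remaining ₹384,000 passes to the descendants.
The descendants' portion (₹384,000) is divided into 6 shares of ₹64,000: Amira, Carmen, Zane, and Gemma each take ₹64,000; Jana's ₹64,000 share passes to Jana's issue; Florian's ₹64,000 share passes to Florian's issue.
Jana's share (₹64,000) is divided into 4 shares of ₹16,000: Tamsin, Svea, Linnea, and Bastian each take ₹16,000.
Florian's share (₹64,000) is divided into 2 shares of ₹32,000: Zelie and Zainab each take ₹32,000.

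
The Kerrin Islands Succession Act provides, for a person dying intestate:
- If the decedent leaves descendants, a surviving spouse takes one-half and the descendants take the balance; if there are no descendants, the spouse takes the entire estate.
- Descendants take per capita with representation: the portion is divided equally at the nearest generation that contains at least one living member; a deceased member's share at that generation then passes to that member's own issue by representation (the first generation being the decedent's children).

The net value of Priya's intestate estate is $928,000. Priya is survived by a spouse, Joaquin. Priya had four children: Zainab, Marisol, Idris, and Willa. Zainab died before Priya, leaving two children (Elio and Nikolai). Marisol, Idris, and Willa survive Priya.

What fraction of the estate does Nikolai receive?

Nikolai receives 1/16 of the estate.

Joaquin takes one-half of $928,000 = $464,000. The remaining $464,000 passes to the descendants.
The descendants' portion ($464,000) is divided into 4 shares of $116,000: Marisol, Idris, and Willa each take $116,000; Zainab's $116,000 share passes to Zainab's issue.
Zainab's share ($116,000) is divided into 2 shares of $58,000: Elio and Nikolai each take $58,000.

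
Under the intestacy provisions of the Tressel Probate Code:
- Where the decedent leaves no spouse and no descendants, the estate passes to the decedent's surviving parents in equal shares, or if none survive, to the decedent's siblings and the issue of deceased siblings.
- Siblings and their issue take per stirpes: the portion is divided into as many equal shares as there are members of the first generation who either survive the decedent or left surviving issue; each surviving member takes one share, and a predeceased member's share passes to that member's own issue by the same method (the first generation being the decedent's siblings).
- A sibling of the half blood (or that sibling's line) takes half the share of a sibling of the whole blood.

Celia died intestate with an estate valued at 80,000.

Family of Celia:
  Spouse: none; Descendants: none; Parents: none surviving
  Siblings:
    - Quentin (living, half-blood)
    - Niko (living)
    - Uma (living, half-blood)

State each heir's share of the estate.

Quentin: 20,000; Niko: 40,000; Uma: 20,000

The entire 80,000 passes to the siblings and their issue.
Counting each half-blood sibling's line as half a unit, there are 2 units in 80,000, so one unit is 40,000. Whole-blood lines (Niko) take 40,000 each; half-blood lines (Quentin and Uma) take 20,000 each.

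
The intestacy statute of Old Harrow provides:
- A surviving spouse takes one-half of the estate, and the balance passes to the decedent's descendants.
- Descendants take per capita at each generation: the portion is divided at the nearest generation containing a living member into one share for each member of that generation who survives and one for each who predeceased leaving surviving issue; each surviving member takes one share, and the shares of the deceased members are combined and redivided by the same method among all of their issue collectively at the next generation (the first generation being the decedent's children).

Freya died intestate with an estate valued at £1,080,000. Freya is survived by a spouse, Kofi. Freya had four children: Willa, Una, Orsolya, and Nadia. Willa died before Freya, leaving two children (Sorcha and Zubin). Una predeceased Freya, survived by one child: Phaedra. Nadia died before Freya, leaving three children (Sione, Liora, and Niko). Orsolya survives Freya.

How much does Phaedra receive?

Kofi takes one-half of £1,080,000 = £540,000. The remaining £540,000 passes to the descendants.
The descendants' portion (£540,000) is divided at the children's generation into 4 shares of £135,000. Orsolya takes £135,000. The 3 shares of the deceased (Willa, Una, and Nadia) are combined into a pool of £405,000.
That pool (£405,000) is divided at the grandchildren's generation equally among Sorcha, Zubin, Phaedra, Sione, Liora, and Niko: £67,500 each.

Phaedra receives £67,500.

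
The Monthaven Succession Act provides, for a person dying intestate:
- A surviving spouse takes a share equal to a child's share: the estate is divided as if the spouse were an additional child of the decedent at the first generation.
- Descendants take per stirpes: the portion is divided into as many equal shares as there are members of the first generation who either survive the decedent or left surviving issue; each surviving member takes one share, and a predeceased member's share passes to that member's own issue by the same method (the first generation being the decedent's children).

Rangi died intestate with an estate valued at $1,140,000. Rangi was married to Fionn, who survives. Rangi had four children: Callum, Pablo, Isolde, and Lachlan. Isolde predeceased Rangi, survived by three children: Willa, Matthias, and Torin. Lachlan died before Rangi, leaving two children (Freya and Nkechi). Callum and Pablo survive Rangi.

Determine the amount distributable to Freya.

Freya receives $114,000.

The spouse counts as an additional share at the children's level, so there are 5 primary shares of $228,000. Fionn takes one such share ($228,000).
The children's combined portion ($912,000) is divided into 4 shares of $228,000: Callum and Pablo each take $228,000; Isolde's $228,000 share passes to Isolde's issue; Lachlan's $228,000 share passes to Lachlan's issue.
Isolde's share ($228,000) is divided into 3 shares of $76,000: Willa, Matthias, and Torin each take $76,000.
Lachlan's share ($228,000) is divided into 2 shares of $114,000: Freya and Nkechi each take $114,000.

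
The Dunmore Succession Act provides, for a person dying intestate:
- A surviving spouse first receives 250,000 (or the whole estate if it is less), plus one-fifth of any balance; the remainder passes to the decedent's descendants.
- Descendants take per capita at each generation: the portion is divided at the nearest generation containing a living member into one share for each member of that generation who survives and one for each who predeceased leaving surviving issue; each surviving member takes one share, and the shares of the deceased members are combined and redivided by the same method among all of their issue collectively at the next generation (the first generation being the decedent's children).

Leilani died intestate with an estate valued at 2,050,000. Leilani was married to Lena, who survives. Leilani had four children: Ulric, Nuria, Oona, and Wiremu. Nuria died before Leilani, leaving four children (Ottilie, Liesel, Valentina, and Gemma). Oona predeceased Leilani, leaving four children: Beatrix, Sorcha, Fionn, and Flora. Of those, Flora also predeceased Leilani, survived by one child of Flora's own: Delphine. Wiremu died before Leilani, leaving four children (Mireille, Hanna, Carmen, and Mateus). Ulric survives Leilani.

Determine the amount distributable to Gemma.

Gemma receives 90,000.

Lena first takes 250,000, leaving a balance of 1,800,000. Lena then takes one-fifth of the balance (360,000), for a total of 610,000. The remaining 1,440,000 passes to the descendants.
The descendants' portion (1,440,000) is divided at the children's generation into 4 shares of 360,000. Ulric takes 360,000. The 3 shares of the deceased (Nuria, Oona, and Wiremu) are combined into a pool of 1,080,000.
That pool (1,080,000) is divided at the grandchildren's generation into 12 shares of 90,000. Ottilie, Liesel, Valentina, Gemma, Beatrix, Sorcha, Fionn, Mireille, Hanna, Carmen, and Mateus each take 90,000. The remaining share for the deceased Flora (90,000) is carried to the next generation.
That pool (90,000) passes entirely to Delphine, the sole taker at the great-grandchildren's generation.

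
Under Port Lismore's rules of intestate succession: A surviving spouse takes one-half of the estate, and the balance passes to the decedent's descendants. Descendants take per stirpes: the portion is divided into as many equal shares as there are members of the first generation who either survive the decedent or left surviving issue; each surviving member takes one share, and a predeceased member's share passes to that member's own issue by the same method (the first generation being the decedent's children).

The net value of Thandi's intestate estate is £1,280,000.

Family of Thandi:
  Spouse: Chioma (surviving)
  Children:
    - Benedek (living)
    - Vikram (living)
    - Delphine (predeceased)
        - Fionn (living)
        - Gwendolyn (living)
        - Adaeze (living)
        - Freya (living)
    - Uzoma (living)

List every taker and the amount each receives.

Chioma: £640,000; Benedek: £160,000; Vikram: £160,000; Fionn: £40,000; Gwendolyn: £40,000; Adaeze: £40,000; Freya: £40,000; Uzoma: £160,000

Chioma takes one-half of £1,280,000 = £640,000. The remaining £640,000 passes to the descendants.
The descendants' portion (£640,000) is divided into 4 shares of £160,000: Benedek, Vikram, and Uzoma each take £160,000; Delphine's £160,000 share passes to Delphine's issue.
Delphine's share (£160,000) is divided into 4 shares of £40,000: Fionn, Gwendolyn, Adaeze, and Freya each take £40,000.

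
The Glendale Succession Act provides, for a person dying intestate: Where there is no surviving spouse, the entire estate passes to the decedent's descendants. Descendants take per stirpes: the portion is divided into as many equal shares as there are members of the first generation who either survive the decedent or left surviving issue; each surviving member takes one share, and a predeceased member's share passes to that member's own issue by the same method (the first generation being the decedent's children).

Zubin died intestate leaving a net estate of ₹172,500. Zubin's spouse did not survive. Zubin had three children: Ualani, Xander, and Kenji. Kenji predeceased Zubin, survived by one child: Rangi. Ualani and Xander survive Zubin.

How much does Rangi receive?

The entire ₹172,500 passes to the descendants.
That amount (₹172,500) is divided into 3 shares of ₹57,500: Ualani and Xander each take ₹57,500; Kenji's ₹57,500 share passes to Kenji's issue.
Kenji's share (₹57,500) passes entirely to Rangi.

Rangi receives ₹57,500.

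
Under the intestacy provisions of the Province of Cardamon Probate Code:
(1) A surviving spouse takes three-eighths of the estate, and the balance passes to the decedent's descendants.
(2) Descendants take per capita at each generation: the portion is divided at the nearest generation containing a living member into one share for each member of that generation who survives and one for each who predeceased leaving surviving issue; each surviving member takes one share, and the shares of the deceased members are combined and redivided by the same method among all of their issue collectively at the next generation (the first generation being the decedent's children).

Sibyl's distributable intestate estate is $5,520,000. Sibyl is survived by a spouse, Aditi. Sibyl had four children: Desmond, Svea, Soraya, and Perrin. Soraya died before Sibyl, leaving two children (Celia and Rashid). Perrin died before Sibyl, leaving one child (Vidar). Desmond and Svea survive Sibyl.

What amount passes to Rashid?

Aditi takes three-eighths of $5,520,000 = $2,070,000. The remaining $3,450,000 passes to the descendants.
The descendants' portion ($3,450,000) is divided at the children's generation into 4 shares of $862,500. Desmond and Svea each take $862,500. The 2 shares of the deceased (Soraya and Perrin) are combined into a pool of $1,725,000.
That pool ($1,725,000) is divided at the grandchildren's generation equally among Celia, Rashid, and Vidar: $575,000 each.

Rashid receives $575,000.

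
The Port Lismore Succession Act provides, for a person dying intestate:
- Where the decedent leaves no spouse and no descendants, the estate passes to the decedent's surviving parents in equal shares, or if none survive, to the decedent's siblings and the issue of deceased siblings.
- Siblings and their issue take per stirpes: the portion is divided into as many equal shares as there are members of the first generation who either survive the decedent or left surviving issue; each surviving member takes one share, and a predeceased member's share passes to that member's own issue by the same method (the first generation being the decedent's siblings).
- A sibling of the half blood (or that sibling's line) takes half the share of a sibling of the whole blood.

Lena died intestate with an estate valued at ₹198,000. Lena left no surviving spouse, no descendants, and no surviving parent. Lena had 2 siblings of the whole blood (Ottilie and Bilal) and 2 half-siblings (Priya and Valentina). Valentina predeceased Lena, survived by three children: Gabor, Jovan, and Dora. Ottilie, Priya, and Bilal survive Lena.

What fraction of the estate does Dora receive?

Dora receives 1/18 of the estate.

The entire ₹198,000 passes to the siblings and their issue.
Counting each half-blood sibling's line as half a unit, there are 3 units in ₹198,000, so one unit is ₹66,000. Whole-blood lines (Ottilie and Bilal) take ₹66,000 each; half-blood lines (Priya and Valentina) take ₹33,000 each.
Valentina's share (₹33,000) is divided into 3 shares of ₹11,000: Gabor, Jovan, and Dora each take ₹11,000.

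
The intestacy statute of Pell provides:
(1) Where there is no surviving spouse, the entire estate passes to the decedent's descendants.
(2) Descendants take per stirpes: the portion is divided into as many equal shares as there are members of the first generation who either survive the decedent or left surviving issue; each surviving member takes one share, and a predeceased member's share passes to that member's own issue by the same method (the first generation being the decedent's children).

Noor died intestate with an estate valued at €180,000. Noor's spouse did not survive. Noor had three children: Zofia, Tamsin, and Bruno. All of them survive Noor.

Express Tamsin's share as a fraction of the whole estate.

Tamsin receives 1/3 of the estate.

The entire €180,000 passes to the descendants.
That amount (€180,000) is divided into 3 shares of €60,000: Zofia, Tamsin, and Bruno each take €60,000.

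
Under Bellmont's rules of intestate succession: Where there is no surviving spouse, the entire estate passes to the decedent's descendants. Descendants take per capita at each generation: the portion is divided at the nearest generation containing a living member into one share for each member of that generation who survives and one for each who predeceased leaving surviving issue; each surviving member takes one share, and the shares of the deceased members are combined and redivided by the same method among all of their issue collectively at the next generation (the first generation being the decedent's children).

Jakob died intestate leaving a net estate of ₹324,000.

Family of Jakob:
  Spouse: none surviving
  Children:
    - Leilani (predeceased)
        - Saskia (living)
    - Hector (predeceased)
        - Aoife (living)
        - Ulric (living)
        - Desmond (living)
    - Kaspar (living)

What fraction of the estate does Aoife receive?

Aoife receives 1/6 of the estate.

The entire ₹324,000 passes to the descendants.
That amount (₹324,000) is divided at the children's generation into 3 shares of ₹108,000. Kaspar takes ₹108,000. The 2 shares of the deceased (Leilani and Hector) are combined into a pool of ₹216,000.
That pool (₹216,000) is divided at the grandchildren's generation equally among Saskia, Aoife, Ulric, and Desmond: ₹54,000 each.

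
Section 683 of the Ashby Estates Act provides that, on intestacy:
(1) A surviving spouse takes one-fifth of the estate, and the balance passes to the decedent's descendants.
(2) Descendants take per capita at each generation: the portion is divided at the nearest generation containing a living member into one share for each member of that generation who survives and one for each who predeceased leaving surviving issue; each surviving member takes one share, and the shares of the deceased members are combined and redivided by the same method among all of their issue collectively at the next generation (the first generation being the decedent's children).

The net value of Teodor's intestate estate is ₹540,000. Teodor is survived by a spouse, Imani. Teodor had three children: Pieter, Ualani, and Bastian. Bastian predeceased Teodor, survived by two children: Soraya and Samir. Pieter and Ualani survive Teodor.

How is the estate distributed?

Imani: ₹108,000; Pieter: ₹144,000; Ualani: ₹144,000; Soraya: ₹72,000; Samir: ₹72,000

Imani takes one-fifth of ₹540,000 = ₹108,000. The remaining ₹432,000 passes to the descendants.
The descendants' portion (₹432,000) is divided at the children's generation into 3 shares of ₹144,000. Pieter and Ualani each take ₹144,000. The remaining share for the deceased Bastian (₹144,000) is carried to the next generation.
That pool (₹144,000) is divided at the grandchildren's generation equally among Soraya and Samir: ₹72,000 each.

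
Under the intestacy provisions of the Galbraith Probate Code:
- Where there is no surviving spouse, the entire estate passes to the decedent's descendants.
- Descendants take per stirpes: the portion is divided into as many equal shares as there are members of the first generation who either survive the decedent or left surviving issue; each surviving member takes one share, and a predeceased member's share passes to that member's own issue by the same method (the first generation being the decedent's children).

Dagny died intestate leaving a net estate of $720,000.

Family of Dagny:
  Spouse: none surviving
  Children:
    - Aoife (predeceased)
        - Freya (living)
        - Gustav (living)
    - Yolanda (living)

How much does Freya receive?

The entire $720,000 passes to the descendants.
That amount ($720,000) is divided into 2 shares of $360,000: Yolanda takes $360,000; Aoife's $360,000 share passes to Aoife's issue.
Aoife's share ($360,000) is divided into 2 shares of $180,000: Freya and Gustav each take $180,000.

Freya receives $180,000.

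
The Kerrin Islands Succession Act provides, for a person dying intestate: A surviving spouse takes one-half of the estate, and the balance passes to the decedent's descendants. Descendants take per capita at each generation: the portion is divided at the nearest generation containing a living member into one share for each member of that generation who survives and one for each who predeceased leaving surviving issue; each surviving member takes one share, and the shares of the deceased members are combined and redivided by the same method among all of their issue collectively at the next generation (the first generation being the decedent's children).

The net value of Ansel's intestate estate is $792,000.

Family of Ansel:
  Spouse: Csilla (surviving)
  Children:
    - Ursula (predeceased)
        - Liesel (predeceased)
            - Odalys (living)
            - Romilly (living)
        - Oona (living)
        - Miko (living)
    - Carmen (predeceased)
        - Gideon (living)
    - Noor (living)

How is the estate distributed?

Csilla takes one-half of $792,000 = $396,000. The remaining $396,000 passes to the descendants.
The descendants' portion ($396,000) is divided at the children's generation into 3 shares of $132,000. Noor takes $132,000. The 2 shares of the deceased (Ursula and Carmen) are combined into a pool of $264,000.
That pool ($264,000) is divided at the grandchildren's generation into 4 shares of $66,000. Oona, Miko, and Gideon each take $66,000. The remaining share for the deceased Liesel ($66,000) is carried to the next generation.
That pool ($66,000) is divided at the great-grandchildren's generation equally among Odalys and Romilly: $33,000 each.

Csilla: $396,000; Odalys: $33,000; Romilly: $33,000; Oona: $66,000; Miko: $66,000; Gideon: $66,000; Noor: $132,000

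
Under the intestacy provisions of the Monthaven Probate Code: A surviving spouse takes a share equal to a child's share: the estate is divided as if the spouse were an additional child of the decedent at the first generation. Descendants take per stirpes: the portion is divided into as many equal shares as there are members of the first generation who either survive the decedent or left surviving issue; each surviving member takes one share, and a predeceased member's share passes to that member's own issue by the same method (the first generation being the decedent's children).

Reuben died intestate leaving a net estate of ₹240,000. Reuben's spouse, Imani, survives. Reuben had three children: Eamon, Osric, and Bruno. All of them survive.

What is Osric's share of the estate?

Osric receives ₹60,000.

The spouse counts as an additional share at the children's level, so there are 4 primary shares of ₹60,000. Imani takes one such share (₹60,000).
The children's combined portion (₹180,000) is divided into 3 shares of ₹60,000: Eamon, Osric, and Bruno each take ₹60,000.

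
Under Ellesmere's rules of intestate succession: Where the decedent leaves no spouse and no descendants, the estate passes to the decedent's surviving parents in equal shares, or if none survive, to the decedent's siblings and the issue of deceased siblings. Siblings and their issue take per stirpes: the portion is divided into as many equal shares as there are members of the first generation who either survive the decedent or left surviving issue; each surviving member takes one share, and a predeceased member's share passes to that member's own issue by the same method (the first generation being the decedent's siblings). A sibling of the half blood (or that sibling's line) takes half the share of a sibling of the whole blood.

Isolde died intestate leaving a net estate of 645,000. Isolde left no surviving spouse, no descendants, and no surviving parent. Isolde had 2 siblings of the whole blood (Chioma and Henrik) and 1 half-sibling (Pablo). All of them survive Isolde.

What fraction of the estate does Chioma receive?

The entire 645,000 passes to the siblings and their issue.
Counting each half-blood sibling's line as half a unit, there are 5/2 units in 645,000, so one unit is 258,000. Whole-blood lines (Chioma and Henrik) take 258,000 each; half-blood lines (Pablo) take 129,000 each.

Chioma receives 2/5 of the estate.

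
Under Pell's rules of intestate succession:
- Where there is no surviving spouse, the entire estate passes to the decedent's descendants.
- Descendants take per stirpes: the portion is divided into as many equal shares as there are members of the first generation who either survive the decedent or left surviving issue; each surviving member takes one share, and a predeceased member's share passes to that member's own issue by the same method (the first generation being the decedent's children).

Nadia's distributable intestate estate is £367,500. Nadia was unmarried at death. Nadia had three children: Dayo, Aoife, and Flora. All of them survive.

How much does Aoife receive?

Aoife receives £122,500.

The entire £367,500 passes to the descendants.
That amount (£367,500) is divided into 3 shares of £122,500: Dayo, Aoife, and Flora each take £122,500.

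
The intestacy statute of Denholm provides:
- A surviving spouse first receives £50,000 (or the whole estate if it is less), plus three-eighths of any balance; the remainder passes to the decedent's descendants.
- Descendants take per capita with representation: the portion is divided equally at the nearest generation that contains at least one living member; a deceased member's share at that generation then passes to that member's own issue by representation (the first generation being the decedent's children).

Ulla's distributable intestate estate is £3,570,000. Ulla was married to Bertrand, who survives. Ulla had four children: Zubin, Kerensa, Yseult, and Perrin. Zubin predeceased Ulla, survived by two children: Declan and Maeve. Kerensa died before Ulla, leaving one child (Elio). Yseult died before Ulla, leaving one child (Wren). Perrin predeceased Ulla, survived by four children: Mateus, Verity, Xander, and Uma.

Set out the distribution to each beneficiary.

Bertrand first takes £50,000, leaving a balance of £3,520,000. Bertrand then takes three-eighths of the balance (£1,320,000), for a total of £1,370,000. The remaining £2,200,000 passes to the descendants.
No child survives, so the initial division is made at the grandchildren's generation.
The descendants' portion (£2,200,000) is divided into 8 shares of £275,000: Declan, Maeve, Elio, Wren, Mateus, Verity, Xander, and Uma each take £275,000.

Bertrand: £1,370,000; Declan: £275,000; Maeve: £275,000; Elio: £275,000; Wren: £275,000; Mateus: £275,000; Verity: £275,000; Xander: £275,000; Uma: £275,000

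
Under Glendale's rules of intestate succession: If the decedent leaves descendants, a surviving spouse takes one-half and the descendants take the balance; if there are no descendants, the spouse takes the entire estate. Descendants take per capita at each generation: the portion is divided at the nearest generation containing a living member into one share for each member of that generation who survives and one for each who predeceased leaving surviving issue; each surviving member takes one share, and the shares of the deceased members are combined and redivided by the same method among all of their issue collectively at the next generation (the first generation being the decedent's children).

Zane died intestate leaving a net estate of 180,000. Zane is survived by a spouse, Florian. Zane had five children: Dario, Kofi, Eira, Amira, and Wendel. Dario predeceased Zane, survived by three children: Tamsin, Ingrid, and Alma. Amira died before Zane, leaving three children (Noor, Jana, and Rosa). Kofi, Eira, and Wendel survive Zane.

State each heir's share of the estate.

Florian: 90,000; Tamsin: 6,000; Ingrid: 6,000; Alma: 6,000; Kofi: 18,000; Eira: 18,000; Noor: 6,000; Jana: 6,000; Rosa: 6,000; Wendel: 18,000

Florian takes one-half of 180,000 = 90,000. The remaining 90,000 passes to the descendants.
The descendants' portion (90,000) is divided at the children's generation into 5 shares of 18,000. Kofi, Eira, and Wendel each take 18,000. The 2 shares of the deceased (Dario and Amira) are combined into a pool of 36,000.
That pool (36,000) is divided at the grandchildren's generation equally among Tamsin, Ingrid, Alma, Noor, Jana, and Rosa: 6,000 each.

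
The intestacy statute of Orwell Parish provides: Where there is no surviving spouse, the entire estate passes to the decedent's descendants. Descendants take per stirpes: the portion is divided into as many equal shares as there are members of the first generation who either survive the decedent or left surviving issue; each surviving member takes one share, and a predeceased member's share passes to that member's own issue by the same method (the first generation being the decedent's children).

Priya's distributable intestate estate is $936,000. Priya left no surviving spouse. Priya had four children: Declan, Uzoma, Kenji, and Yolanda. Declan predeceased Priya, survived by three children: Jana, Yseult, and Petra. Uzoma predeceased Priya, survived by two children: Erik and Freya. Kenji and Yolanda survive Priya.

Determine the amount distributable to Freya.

Freya receives $117,000.

The entire $936,000 passes to the descendants.
That amount ($936,000) is divided into 4 shares of $234,000: Kenji and Yolanda each take $234,000; Declan's $234,000 share passes to Declan's issue; Uzoma's $234,000 share passes to Uzoma's issue.
Declan's share ($234,000) is divided into 3 shares of $78,000: Jana, Yseult, and Petra each take $78,000.
Uzoma's share ($234,000) is divided into 2 shares of $117,000: Erik and Freya each take $117,000.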